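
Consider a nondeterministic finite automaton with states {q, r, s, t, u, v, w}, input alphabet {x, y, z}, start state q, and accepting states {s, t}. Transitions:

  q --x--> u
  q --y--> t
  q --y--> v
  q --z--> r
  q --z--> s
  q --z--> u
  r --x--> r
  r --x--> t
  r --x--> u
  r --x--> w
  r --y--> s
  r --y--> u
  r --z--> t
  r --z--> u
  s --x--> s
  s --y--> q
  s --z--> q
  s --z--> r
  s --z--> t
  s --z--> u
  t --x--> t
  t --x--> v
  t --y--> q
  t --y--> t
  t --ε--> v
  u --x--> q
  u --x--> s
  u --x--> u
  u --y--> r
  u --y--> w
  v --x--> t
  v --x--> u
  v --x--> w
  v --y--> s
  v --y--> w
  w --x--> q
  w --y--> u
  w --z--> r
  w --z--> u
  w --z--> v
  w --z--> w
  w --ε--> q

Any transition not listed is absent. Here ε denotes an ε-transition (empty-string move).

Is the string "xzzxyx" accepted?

No

Start in {q}.
Read 'x': {q} → {u}.
Read 'z': {u} → ∅.
The set is empty and remains empty for the remaining 4 symbols.
The final set ∅ contains no accepting state.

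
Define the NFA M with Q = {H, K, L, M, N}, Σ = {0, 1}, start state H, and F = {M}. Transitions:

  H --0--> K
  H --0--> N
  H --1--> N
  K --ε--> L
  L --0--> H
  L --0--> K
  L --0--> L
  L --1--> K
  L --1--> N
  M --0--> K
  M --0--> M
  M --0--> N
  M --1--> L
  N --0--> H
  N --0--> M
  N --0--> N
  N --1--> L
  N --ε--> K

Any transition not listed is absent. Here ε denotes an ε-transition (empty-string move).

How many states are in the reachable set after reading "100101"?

3

Start in {H}.
Read '1': H→{N}; union {N}; ε-closure = {K, L, N}.
Read '0': K→∅, L→{H, K, L}, N→{H, M, N}; now {H, K, L, M, N}.
Read '0': H→{K, N}, K→∅, L→{H, K, L}, M→{K, M, N}, N→{H, M, N}; now {H, K, L, M, N}.
Read '1': H→{N}, K→∅, L→{K, N}, M→{L}, N→{L}; now {K, L, N}.
Read '0': K→∅, L→{H, K, L}, N→{H, M, N}; now {H, K, L, M, N}.
Read '1': H→{N}, K→∅, L→{K, N}, M→{L}, N→{L}; now {K, L, N}.
That set has 3 states.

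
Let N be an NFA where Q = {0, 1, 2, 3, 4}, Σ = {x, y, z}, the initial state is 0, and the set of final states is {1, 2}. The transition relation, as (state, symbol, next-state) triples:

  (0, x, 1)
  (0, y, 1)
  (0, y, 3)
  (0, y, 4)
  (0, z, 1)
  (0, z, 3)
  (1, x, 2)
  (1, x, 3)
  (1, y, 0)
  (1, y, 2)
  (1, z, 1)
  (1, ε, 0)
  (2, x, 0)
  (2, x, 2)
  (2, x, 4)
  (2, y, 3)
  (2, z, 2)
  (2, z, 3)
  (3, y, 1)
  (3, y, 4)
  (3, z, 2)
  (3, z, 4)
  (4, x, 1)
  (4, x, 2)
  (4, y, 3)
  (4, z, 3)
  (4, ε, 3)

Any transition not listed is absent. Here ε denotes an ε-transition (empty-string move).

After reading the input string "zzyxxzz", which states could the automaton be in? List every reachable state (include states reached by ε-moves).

{0, 1, 2, 3, 4}

Start in {0}.
Read 'z': 0→{1, 3}; union {1, 3}; ε-closure = {0, 1, 3}.
Read 'z': 0→{1, 3}, 1→{1}, 3→{2, 4}; union {1, 2, 3, 4}; ε-closure = {0, 1, 2, 3, 4}.
Read 'y': 0→{1, 3, 4}, 1→{0, 2}, 2→{3}, 3→{1, 4}, 4→{3}; now {0, 1, 2, 3, 4}.
Read 'x': 0→{1}, 1→{2, 3}, 2→{0, 2, 4}, 3→∅, 4→{1, 2}; now {0, 1, 2, 3, 4}.
Read 'x': 0→{1}, 1→{2, 3}, 2→{0, 2, 4}, 3→∅, 4→{1, 2}; now {0, 1, 2, 3, 4}.
Read 'z': 0→{1, 3}, 1→{1}, 2→{2, 3}, 3→{2, 4}, 4→{3}; union {1, 2, 3, 4}; ε-closure = {0, 1, 2, 3, 4}.
Read 'z': 0→{1, 3}, 1→{1}, 2→{2, 3}, 3→{2, 4}, 4→{3}; union {1, 2, 3, 4}; ε-closure = {0, 1, 2, 3, 4}.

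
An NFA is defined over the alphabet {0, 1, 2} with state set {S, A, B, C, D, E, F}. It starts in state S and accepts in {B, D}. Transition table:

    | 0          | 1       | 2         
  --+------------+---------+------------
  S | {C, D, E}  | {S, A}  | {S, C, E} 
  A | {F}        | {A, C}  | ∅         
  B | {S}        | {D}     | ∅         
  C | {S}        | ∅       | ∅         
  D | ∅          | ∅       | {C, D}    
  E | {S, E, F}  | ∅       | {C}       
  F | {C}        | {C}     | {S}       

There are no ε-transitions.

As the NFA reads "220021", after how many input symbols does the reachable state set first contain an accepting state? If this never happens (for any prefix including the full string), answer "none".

Start in {S}.
Read '2': {S} → {S, C, E}.
Read '2': {S, C, E} → {S, C, E}.
Read '0': {S, C, E} → {S, C, D, E, F}.
None of the earlier sets intersect F, but {S, C, D, E, F} does.

3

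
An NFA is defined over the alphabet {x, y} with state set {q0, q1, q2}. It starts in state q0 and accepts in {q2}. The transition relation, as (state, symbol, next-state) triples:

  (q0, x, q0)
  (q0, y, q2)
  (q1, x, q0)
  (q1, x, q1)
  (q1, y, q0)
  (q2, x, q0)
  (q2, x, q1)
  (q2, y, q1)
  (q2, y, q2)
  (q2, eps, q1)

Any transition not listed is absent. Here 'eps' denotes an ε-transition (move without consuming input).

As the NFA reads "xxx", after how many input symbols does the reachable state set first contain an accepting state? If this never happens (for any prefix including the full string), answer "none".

none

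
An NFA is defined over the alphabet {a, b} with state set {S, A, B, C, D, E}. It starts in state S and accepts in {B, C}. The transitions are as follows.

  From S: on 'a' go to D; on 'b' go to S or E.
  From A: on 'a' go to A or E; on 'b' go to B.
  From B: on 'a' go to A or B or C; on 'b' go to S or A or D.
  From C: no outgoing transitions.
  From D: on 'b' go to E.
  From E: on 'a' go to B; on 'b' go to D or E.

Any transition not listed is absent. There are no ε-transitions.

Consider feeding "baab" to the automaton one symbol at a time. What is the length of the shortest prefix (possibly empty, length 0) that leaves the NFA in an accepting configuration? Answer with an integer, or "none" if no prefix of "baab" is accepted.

2

Start in {S}.
Read 'b': S→{S, E}; now {S, E}.
Read 'a': S→{D}, E→{B}; now {B, D}.
None of the earlier sets intersect F, but {B, D} does.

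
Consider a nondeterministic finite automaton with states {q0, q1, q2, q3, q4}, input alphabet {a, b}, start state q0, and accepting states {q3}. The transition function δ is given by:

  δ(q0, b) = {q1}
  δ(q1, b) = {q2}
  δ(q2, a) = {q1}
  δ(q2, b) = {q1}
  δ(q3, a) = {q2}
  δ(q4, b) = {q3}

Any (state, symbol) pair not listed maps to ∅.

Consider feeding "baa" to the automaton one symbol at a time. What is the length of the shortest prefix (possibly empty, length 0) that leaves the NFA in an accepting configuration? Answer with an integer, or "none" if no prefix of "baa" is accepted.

none

Start in {q0}.
Read 'b': q0→{q1}; now {q1}.
Read 'a': q1→∅; now ∅.
The set is empty and remains empty for the remaining 1 symbol.
No reachable set along the way intersects F.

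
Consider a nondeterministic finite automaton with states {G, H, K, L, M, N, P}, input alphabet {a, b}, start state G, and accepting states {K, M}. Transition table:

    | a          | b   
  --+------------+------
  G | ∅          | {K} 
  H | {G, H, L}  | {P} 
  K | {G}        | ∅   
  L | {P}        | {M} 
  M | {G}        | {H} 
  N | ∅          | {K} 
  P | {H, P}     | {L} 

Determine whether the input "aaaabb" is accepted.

Start in {G}.
Read 'a': G→∅; now ∅.
The set is empty and remains empty for the remaining 5 symbols.
The final set ∅ contains no accepting state.

No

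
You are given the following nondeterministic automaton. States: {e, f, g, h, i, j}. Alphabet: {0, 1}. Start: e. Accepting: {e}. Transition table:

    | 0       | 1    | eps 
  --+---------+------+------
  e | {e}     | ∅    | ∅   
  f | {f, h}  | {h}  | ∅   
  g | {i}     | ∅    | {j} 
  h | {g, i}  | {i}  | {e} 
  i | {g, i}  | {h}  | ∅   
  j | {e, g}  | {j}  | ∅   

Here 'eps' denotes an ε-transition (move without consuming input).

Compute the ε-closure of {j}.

{j}

Begin with {j}.
No ε-moves leave this set, so the closure equals the set itself.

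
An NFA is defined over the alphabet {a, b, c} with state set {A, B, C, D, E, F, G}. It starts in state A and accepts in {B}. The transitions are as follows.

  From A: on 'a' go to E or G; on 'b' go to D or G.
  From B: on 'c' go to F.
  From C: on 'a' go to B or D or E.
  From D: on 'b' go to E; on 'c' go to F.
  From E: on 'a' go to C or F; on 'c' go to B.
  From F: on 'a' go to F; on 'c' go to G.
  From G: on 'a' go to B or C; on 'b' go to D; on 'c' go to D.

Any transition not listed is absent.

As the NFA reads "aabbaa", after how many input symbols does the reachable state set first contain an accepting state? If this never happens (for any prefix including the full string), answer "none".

2

Start in {A}.
Read 'a': {A} → {E, G}.
Read 'a': {E, G} → {B, C, F}.
None of the earlier sets intersect F, but {B, C, F} does.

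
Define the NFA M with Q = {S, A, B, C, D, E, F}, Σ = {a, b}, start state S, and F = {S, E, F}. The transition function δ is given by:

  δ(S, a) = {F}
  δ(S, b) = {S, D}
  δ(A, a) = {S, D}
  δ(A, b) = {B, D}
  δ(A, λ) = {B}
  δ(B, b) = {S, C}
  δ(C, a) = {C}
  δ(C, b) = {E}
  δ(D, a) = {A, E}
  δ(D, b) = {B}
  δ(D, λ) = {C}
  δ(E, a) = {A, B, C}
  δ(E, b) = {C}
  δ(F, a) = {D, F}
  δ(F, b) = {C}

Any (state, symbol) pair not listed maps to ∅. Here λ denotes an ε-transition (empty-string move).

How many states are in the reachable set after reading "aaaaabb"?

5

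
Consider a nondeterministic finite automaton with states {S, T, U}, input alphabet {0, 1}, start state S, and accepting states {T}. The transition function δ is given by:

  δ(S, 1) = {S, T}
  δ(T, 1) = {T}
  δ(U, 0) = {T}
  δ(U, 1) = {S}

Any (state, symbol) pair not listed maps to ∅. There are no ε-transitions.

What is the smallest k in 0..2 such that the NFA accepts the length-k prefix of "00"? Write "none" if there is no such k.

none

Start in {S}.
Read '0': {S} → ∅.
The set is empty and remains empty for the remaining 1 symbol.
No reachable set along the way intersects F.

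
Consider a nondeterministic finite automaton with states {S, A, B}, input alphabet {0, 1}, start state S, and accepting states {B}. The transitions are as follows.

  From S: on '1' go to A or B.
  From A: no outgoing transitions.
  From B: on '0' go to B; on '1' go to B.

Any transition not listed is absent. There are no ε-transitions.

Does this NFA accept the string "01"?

No

Start in {S}.
Read '0': {S} → ∅.
The set is empty and remains empty for the remaining 1 symbol.
The final set ∅ contains no accepting state.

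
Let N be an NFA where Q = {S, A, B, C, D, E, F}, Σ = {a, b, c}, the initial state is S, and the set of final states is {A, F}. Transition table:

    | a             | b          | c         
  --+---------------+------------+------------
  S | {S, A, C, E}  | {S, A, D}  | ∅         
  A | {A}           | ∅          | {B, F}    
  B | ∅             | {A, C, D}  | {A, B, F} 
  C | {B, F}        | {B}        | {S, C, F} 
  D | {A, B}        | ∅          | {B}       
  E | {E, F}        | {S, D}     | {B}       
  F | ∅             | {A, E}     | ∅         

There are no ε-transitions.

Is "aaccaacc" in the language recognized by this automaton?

Yes

Start in {S}.
Read 'a': S→{S, A, C, E}; now {S, A, C, E}.
Read 'a': S→{S, A, C, E}, A→{A}, C→{B, F}, E→{E, F}; now {S, A, B, C, E, F}.
Read 'c': S→∅, A→{B, F}, B→{A, B, F}, C→{S, C, F}, E→{B}, F→∅; now {S, A, B, C, F}.
Read 'c': S→∅, A→{B, F}, B→{A, B, F}, C→{S, C, F}, F→∅; now {S, A, B, C, F}.
Read 'a': S→{S, A, C, E}, A→{A}, B→∅, C→{B, F}, F→∅; now {S, A, B, C, E, F}.
Read 'a': S→{S, A, C, E}, A→{A}, B→∅, C→{B, F}, E→{E, F}, F→∅; now {S, A, B, C, E, F}.
Read 'c': S→∅, A→{B, F}, B→{A, B, F}, C→{S, C, F}, E→{B}, F→∅; now {S, A, B, C, F}.
Read 'c': S→∅, A→{B, F}, B→{A, B, F}, C→{S, C, F}, F→∅; now {S, A, B, C, F}.
The final set {S, A, B, C, F} contains the accepting states A, F.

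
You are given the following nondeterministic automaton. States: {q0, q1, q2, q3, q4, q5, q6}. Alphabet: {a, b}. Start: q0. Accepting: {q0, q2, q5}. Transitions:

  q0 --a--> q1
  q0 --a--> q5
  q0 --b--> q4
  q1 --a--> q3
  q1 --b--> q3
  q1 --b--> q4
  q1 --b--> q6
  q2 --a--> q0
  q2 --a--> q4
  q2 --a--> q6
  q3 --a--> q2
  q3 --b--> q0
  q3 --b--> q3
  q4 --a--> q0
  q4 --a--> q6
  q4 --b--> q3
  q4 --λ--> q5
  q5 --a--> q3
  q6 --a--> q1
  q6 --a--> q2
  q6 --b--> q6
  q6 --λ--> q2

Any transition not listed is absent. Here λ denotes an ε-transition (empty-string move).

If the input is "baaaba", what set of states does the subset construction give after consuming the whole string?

{q0, q1, q2, q3, q4, q5, q6}

Start in {q0}.
Read 'b': {q0} → {q4, q5}.
Read 'a': {q4, q5} → {q0, q2, q3, q6}.
Read 'a': {q0, q2, q3, q6} → {q0, q1, q2, q4, q5, q6}.
Read 'a': {q0, q1, q2, q4, q5, q6} → {q0, q1, q2, q3, q4, q5, q6}.
Read 'b': {q0, q1, q2, q3, q4, q5, q6} → {q0, q2, q3, q4, q5, q6}.
Read 'a': {q0, q2, q3, q4, q5, q6} → {q0, q1, q2, q3, q4, q5, q6}.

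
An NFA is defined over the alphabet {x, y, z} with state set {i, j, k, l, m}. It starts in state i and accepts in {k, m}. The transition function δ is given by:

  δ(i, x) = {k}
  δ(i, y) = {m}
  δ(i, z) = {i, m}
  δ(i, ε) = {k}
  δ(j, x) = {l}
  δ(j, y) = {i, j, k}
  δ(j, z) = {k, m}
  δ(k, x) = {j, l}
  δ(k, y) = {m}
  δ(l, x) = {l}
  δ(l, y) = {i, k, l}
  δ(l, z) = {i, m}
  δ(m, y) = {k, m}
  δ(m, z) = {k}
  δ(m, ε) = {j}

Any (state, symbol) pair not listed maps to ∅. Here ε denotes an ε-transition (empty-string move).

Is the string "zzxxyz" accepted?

Start: ε-closure({i}) = {i, k}.
Read 'z': i→{i, m}, k→∅; union {i, m}; ε-closure = {i, j, k, m}.
Read 'z': i→{i, m}, j→{k, m}, k→∅, m→{k}; union {i, k, m}; ε-closure = {i, j, k, m}.
Read 'x': i→{k}, j→{l}, k→{j, l}, m→∅; now {j, k, l}.
Read 'x': j→{l}, k→{j, l}, l→{l}; now {j, l}.
Read 'y': j→{i, j, k}, l→{i, k, l}; now {i, j, k, l}.
Read 'z': i→{i, m}, j→{k, m}, k→∅, l→{i, m}; union {i, k, m}; ε-closure = {i, j, k, m}.
The final set {i, j, k, m} contains the accepting states k, m.

Yes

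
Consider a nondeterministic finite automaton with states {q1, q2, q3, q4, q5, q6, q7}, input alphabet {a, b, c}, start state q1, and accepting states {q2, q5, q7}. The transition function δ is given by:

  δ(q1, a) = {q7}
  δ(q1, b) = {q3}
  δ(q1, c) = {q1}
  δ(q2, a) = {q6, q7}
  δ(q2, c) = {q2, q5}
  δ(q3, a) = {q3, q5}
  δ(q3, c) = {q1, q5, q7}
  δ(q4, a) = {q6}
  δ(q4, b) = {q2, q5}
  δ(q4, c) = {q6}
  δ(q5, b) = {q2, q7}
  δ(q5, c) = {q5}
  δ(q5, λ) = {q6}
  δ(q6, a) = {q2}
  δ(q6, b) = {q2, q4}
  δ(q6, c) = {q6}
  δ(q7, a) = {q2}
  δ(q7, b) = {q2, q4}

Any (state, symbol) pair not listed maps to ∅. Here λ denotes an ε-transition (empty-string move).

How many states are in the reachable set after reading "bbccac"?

Start in {q1}.
Read 'b': {q1} → {q3}.
Read 'b': {q3} → ∅.
The set is empty and remains empty for the remaining 4 symbols.
That set has 0 states.

0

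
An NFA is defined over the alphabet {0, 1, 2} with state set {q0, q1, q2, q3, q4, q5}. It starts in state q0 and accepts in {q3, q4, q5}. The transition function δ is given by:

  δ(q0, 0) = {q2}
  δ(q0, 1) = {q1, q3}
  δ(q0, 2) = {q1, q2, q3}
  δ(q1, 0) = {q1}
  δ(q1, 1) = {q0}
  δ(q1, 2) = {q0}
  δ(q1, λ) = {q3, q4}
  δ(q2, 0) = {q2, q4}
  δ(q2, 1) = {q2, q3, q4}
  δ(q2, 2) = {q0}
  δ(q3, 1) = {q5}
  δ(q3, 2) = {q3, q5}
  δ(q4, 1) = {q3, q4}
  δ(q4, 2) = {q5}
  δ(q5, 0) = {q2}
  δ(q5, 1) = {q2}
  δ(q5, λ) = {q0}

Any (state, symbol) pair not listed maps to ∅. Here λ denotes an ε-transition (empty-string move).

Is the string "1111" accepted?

Start in {q0}.
Read '1': q0→{q1, q3}; union {q1, q3}; ε-closure = {q1, q3, q4}.
Read '1': q1→{q0}, q3→{q5}, q4→{q3, q4}; now {q0, q3, q4, q5}.
Read '1': q0→{q1, q3}, q3→{q5}, q4→{q3, q4}, q5→{q2}; union {q1, q2, q3, q4, q5}; ε-closure = {q0, q1, q2, q3, q4, q5}.
Read '1': q0→{q1, q3}, q1→{q0}, q2→{q2, q3, q4}, q3→{q5}, q4→{q3, q4}, q5→{q2}; now {q0, q1, q2, q3, q4, q5}.
The final set {q0, q1, q2, q3, q4, q5} contains the accepting states q3, q4, q5.

Yes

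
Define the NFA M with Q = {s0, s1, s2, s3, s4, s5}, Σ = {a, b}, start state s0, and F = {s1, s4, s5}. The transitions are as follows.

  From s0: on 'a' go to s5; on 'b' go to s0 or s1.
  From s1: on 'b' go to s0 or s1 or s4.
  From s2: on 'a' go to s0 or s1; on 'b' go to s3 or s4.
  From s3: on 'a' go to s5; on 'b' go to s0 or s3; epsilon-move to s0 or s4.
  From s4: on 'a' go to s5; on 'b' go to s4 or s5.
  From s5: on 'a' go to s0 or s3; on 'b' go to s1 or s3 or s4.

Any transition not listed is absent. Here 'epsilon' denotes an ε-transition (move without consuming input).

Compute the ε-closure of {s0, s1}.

{s0, s1}

Begin with {s0, s1}.
No ε-moves leave this set, so the closure equals the set itself.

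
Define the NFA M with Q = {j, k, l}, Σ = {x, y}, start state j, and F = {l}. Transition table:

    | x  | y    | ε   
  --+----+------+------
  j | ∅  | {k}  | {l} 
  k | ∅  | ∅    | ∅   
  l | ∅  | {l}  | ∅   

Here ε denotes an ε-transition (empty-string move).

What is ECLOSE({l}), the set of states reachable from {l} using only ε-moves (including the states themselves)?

{l}

Begin with {l}.
No ε-moves leave this set, so the closure equals the set itself.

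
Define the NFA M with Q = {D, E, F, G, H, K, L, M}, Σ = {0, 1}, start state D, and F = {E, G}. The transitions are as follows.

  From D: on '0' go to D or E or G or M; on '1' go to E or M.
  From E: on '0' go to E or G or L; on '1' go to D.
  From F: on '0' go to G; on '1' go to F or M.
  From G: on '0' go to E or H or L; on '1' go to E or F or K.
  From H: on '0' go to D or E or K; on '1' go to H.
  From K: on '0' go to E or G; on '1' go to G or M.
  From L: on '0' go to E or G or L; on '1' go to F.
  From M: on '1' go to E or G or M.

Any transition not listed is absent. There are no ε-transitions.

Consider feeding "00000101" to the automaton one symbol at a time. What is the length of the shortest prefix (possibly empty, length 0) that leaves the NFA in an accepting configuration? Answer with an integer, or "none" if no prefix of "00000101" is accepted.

Start in {D}.
Read '0': D→{D, E, G, M}; now {D, E, G, M}.
None of the earlier sets intersect F, but {D, E, G, M} does.

1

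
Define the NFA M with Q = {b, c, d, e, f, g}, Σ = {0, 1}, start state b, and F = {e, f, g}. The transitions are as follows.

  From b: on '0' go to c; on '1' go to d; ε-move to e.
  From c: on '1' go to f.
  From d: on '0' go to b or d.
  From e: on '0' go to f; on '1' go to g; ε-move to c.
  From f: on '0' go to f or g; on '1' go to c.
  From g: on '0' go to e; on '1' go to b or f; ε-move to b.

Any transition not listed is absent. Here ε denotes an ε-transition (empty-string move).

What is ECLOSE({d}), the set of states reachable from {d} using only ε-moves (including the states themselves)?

{d}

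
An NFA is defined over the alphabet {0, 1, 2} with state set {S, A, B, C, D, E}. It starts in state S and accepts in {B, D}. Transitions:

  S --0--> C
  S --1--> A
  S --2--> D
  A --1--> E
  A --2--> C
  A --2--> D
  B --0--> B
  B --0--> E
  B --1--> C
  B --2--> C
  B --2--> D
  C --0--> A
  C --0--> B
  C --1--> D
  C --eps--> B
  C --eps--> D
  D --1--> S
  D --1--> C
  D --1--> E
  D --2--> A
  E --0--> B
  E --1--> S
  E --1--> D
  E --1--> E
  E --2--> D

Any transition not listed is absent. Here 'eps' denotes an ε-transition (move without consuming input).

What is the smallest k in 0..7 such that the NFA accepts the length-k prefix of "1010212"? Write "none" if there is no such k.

none

Start in {S}.
Read '1': S→{A}; now {A}.
Read '0': A→∅; now ∅.
The set is empty and remains empty for the remaining 5 symbols.
No reachable set along the way intersects F.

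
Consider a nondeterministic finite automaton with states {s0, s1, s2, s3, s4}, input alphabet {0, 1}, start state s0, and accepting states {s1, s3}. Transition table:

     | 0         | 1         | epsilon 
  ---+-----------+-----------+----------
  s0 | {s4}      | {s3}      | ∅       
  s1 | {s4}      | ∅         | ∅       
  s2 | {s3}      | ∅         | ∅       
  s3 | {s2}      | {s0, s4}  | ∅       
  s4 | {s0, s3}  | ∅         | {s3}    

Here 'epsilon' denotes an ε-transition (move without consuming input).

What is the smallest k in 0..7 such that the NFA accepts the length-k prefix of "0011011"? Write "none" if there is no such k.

1

Start in {s0}.
Read '0': {s0} → {s3, s4}.
None of the earlier sets intersect F, but {s3, s4} does.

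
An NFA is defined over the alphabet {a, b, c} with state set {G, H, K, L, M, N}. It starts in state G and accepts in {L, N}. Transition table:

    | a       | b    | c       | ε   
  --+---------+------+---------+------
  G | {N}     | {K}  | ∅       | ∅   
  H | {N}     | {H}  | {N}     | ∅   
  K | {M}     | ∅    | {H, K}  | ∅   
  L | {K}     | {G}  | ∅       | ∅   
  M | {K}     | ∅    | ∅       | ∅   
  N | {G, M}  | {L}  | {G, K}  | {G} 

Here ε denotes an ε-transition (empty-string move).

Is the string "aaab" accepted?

Start in {G}.
Read 'a': G→{N}; union {N}; ε-closure = {G, N}.
Read 'a': G→{N}, N→{G, M}; now {G, M, N}.
Read 'a': G→{N}, M→{K}, N→{G, M}; now {G, K, M, N}.
Read 'b': G→{K}, K→∅, M→∅, N→{L}; now {K, L}.
The final set {K, L} contains the accepting state L.

Yes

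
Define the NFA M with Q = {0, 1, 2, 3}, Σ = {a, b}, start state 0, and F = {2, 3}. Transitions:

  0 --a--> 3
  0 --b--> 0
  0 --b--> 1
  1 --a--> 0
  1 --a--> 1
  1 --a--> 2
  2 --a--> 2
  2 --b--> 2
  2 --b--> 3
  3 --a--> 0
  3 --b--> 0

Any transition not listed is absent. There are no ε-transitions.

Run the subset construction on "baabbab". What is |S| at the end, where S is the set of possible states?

4

Start in {0}.
Read 'b': 0→{0, 1}; now {0, 1}.
Read 'a': 0→{3}, 1→{0, 1, 2}; now {0, 1, 2, 3}.
Read 'a': 0→{3}, 1→{0, 1, 2}, 2→{2}, 3→{0}; now {0, 1, 2, 3}.
Read 'b': 0→{0, 1}, 1→∅, 2→{2, 3}, 3→{0}; now {0, 1, 2, 3}.
Read 'b': 0→{0, 1}, 1→∅, 2→{2, 3}, 3→{0}; now {0, 1, 2, 3}.
Read 'a': 0→{3}, 1→{0, 1, 2}, 2→{2}, 3→{0}; now {0, 1, 2, 3}.
Read 'b': 0→{0, 1}, 1→∅, 2→{2, 3}, 3→{0}; now {0, 1, 2, 3}.
That set has 4 states.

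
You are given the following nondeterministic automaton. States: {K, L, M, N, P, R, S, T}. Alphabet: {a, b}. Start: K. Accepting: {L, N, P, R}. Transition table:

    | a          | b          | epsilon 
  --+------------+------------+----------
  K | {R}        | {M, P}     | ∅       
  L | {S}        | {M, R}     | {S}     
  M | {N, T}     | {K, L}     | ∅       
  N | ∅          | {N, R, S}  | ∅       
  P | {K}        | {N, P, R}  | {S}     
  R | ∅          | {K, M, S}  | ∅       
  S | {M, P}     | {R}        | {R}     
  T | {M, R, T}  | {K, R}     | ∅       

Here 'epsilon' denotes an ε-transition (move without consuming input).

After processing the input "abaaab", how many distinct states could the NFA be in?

7

Start in {K}.
Read 'a': K→{R}; now {R}.
Read 'b': R→{K, M, S}; union {K, M, S}; ε-closure = {K, M, R, S}.
Read 'a': K→{R}, M→{N, T}, R→∅, S→{M, P}; union {M, N, P, R, T}; ε-closure = {M, N, P, R, S, T}.
Read 'a': M→{N, T}, N→∅, P→{K}, R→∅, S→{M, P}, T→{M, R, T}; union {K, M, N, P, R, T}; ε-closure = {K, M, N, P, R, S, T}.
Read 'a': K→{R}, M→{N, T}, N→∅, P→{K}, R→∅, S→{M, P}, T→{M, R, T}; union {K, M, N, P, R, T}; ε-closure = {K, M, N, P, R, S, T}.
Read 'b': K→{M, P}, M→{K, L}, N→{N, R, S}, P→{N, P, R}, R→{K, M, S}, S→{R}, T→{K, R}; now {K, L, M, N, P, R, S}.
That set has 7 states.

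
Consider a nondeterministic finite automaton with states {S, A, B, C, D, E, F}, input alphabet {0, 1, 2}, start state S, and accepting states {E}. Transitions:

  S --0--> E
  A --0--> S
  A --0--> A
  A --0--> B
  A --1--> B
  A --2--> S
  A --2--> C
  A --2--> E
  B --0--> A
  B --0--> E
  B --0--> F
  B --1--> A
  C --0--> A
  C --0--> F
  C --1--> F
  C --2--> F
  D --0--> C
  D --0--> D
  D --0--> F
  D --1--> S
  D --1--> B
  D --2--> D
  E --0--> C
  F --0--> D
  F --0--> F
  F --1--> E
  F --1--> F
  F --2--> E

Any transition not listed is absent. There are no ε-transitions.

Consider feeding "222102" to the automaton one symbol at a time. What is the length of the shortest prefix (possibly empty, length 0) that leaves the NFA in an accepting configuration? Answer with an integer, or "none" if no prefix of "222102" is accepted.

Start in {S}.
Read '2': {S} → ∅.
The set is empty and remains empty for the remaining 5 symbols.
No reachable set along the way intersects F.

none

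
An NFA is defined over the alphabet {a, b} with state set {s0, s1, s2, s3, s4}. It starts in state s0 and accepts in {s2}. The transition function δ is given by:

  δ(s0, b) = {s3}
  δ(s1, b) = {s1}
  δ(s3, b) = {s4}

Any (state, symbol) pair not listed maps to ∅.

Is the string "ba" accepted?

No

Start in {s0}.
Read 'b': {s0} → {s3}.
Read 'a': {s3} → ∅.
The final set ∅ contains no accepting state.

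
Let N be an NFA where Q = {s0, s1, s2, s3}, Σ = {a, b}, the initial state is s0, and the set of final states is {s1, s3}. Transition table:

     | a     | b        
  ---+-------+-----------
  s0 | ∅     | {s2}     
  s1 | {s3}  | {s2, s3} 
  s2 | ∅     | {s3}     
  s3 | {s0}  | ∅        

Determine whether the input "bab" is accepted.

Start in {s0}.
Read 'b': s0→{s2}; now {s2}.
Read 'a': s2→∅; now ∅.
The set is empty and remains empty for the remaining 1 symbol.
The final set ∅ contains no accepting state.

No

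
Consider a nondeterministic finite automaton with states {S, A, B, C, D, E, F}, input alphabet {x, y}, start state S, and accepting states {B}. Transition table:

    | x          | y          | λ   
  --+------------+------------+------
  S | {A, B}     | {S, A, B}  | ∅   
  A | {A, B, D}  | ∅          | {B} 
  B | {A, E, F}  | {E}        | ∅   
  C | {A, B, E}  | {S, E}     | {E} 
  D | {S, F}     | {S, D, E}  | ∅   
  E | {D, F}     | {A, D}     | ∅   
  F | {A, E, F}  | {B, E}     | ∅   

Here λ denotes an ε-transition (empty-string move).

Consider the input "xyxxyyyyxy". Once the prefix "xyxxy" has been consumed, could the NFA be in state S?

Yes

Start in {S}.
Read 'x': S→{A, B}; now {A, B}.
Read 'y': A→∅, B→{E}; now {E}.
Read 'x': E→{D, F}; now {D, F}.
Read 'x': D→{S, F}, F→{A, E, F}; union {S, A, E, F}; ε-closure = {S, A, B, E, F}.
Read 'y': S→{S, A, B}, A→∅, B→{E}, E→{A, D}, F→{B, E}; now {S, A, B, D, E}.
State S is in {S, A, B, D, E}.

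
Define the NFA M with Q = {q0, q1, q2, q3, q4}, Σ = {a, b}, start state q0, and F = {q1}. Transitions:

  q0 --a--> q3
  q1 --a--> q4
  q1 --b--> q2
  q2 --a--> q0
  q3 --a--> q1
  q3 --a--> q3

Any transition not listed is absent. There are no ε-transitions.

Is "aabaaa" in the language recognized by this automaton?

Start in {q0}.
Read 'a': {q0} → {q3}.
Read 'a': {q3} → {q1, q3}.
Read 'b': {q1, q3} → {q2}.
Read 'a': {q2} → {q0}.
Read 'a': {q0} → {q3}.
Read 'a': {q3} → {q1, q3}.
The final set {q1, q3} contains the accepting state q1.

Yes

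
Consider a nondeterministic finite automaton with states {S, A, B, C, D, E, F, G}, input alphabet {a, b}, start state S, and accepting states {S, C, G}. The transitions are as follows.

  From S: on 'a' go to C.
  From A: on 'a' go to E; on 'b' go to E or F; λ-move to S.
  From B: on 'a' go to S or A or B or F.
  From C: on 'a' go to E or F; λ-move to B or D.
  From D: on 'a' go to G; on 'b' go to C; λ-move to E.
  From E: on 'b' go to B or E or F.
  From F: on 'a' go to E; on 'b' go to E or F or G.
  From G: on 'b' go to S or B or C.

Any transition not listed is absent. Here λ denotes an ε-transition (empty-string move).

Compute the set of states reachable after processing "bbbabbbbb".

∅

Start in {S}.
Read 'b': {S} → ∅.
The set is empty and remains empty for the remaining 8 symbols.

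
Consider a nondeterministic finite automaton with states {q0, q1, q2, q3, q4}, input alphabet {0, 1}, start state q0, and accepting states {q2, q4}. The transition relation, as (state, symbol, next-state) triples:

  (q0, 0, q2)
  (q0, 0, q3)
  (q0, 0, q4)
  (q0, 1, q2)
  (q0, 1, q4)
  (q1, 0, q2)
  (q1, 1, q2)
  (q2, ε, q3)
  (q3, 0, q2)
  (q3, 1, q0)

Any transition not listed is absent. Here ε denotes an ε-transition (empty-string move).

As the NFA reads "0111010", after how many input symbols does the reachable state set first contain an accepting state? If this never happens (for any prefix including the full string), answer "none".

Start in {q0}.
Read '0': q0→{q2, q3, q4}; now {q2, q3, q4}.
None of the earlier sets intersect F, but {q2, q3, q4} does.

1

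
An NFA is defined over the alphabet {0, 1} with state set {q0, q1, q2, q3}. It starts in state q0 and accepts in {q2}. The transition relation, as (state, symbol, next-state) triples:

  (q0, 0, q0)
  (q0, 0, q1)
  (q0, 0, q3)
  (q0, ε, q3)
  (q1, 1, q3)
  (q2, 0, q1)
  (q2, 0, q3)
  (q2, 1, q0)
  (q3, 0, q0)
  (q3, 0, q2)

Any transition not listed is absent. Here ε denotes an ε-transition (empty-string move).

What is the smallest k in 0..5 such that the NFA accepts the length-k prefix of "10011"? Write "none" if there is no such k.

none

Start: ε-closure({q0}) = {q0, q3}.
Read '1': q0→∅, q3→∅; now ∅.
The set is empty and remains empty for the remaining 4 symbols.
No reachable set along the way intersects F.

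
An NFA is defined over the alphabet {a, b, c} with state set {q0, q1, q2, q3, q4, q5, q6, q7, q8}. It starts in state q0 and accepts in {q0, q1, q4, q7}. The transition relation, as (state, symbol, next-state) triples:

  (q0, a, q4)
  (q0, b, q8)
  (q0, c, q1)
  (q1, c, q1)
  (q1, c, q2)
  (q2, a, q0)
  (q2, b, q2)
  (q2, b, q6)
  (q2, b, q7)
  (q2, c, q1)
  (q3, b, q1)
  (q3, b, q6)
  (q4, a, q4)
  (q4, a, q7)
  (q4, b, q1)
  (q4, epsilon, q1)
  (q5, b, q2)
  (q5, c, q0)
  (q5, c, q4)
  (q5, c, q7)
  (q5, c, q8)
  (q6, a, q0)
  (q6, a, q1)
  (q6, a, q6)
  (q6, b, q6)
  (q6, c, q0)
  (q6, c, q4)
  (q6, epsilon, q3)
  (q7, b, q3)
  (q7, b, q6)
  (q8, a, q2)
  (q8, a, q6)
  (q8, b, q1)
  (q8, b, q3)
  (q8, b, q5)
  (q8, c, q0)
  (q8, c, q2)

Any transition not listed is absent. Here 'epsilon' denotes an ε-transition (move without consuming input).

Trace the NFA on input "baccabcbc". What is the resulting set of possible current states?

Start in {q0}.
Read 'b': {q0} → {q8}.
Read 'a': {q8} → {q2, q3, q6}.
Read 'c': {q2, q3, q6} → {q0, q1, q4}.
Read 'c': {q0, q1, q4} → {q1, q2}.
Read 'a': {q1, q2} → {q0}.
Read 'b': {q0} → {q8}.
Read 'c': {q8} → {q0, q2}.
Read 'b': {q0, q2} → {q2, q3, q6, q7, q8}.
Read 'c': {q2, q3, q6, q7, q8} → {q0, q1, q2, q4}.

{q0, q1, q2, q4}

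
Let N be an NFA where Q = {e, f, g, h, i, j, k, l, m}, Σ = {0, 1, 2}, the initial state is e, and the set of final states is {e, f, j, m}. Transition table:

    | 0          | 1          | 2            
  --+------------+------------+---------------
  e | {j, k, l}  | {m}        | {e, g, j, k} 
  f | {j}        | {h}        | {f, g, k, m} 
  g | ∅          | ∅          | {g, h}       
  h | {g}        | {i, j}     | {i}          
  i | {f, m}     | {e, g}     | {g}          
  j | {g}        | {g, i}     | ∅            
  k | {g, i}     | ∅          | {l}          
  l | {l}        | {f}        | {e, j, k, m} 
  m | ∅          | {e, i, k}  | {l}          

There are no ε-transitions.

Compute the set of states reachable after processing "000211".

{e, g, h, i, j, k, m}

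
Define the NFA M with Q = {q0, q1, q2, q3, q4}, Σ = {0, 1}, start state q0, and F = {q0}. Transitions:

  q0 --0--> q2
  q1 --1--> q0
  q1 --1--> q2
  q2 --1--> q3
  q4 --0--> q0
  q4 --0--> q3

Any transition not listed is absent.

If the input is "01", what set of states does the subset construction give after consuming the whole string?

Start in {q0}.
Read '0': q0→{q2}; now {q2}.
Read '1': q2→{q3}; now {q3}.

{q3}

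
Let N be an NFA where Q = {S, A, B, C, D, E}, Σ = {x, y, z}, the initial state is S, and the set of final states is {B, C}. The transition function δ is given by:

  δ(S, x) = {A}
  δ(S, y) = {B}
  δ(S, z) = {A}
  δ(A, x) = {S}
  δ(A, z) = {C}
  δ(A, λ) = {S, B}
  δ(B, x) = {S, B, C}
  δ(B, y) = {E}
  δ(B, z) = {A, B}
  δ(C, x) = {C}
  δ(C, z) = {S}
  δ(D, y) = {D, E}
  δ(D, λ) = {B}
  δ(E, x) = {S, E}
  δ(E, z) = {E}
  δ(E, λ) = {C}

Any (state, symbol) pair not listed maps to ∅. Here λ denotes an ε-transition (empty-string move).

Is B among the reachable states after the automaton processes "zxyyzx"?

Start in {S}.
Read 'z': S→{A}; union {A}; ε-closure = {S, A, B}.
Read 'x': S→{A}, A→{S}, B→{S, B, C}; now {S, A, B, C}.
Read 'y': S→{B}, A→∅, B→{E}, C→∅; union {B, E}; ε-closure = {B, C, E}.
Read 'y': B→{E}, C→∅, E→∅; union {E}; ε-closure = {C, E}.
Read 'z': C→{S}, E→{E}; union {S, E}; ε-closure = {S, C, E}.
Read 'x': S→{A}, C→{C}, E→{S, E}; union {S, A, C, E}; ε-closure = {S, A, B, C, E}.
State B is in {S, A, B, C, E}.

Yes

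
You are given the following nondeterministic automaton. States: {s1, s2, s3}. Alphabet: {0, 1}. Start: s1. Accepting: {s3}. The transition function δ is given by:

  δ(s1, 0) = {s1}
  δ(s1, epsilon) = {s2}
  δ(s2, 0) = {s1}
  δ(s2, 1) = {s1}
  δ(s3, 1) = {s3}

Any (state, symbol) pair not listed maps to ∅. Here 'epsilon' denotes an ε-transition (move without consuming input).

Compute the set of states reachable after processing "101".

{s1, s2}

Start: ε-closure({s1}) = {s1, s2}.
Read '1': {s1, s2} → {s1, s2}.
Read '0': {s1, s2} → {s1, s2}.
Read '1': {s1, s2} → {s1, s2}.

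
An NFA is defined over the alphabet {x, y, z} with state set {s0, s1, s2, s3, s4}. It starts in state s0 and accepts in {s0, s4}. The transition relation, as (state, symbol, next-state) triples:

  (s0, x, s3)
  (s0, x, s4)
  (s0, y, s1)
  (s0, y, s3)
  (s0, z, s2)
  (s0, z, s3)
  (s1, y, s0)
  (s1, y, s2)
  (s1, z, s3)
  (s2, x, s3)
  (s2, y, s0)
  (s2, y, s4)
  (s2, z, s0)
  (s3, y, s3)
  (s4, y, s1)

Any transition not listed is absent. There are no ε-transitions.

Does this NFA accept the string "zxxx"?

Start in {s0}.
Read 'z': {s0} → {s2, s3}.
Read 'x': {s2, s3} → {s3}.
Read 'x': {s3} → ∅.
The set is empty and remains empty for the remaining 1 symbol.
The final set ∅ contains no accepting state.

No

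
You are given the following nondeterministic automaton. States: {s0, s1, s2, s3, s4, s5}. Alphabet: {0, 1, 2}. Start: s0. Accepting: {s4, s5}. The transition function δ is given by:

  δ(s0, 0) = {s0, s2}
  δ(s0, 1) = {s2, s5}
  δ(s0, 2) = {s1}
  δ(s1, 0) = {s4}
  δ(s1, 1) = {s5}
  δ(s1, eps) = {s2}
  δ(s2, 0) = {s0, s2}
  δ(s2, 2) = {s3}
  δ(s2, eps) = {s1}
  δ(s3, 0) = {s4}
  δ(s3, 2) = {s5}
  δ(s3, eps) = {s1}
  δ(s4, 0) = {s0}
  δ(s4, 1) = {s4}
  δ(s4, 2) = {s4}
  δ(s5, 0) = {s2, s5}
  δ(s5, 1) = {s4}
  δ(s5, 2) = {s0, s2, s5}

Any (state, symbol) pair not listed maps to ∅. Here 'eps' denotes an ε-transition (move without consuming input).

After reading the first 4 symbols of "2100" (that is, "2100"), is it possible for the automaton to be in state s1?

Yes

Start in {s0}.
Read '2': {s0} → {s1, s2}.
Read '1': {s1, s2} → {s5}.
Read '0': {s5} → {s1, s2, s5}.
Read '0': {s1, s2, s5} → {s0, s1, s2, s4, s5}.
State s1 is in {s0, s1, s2, s4, s5}.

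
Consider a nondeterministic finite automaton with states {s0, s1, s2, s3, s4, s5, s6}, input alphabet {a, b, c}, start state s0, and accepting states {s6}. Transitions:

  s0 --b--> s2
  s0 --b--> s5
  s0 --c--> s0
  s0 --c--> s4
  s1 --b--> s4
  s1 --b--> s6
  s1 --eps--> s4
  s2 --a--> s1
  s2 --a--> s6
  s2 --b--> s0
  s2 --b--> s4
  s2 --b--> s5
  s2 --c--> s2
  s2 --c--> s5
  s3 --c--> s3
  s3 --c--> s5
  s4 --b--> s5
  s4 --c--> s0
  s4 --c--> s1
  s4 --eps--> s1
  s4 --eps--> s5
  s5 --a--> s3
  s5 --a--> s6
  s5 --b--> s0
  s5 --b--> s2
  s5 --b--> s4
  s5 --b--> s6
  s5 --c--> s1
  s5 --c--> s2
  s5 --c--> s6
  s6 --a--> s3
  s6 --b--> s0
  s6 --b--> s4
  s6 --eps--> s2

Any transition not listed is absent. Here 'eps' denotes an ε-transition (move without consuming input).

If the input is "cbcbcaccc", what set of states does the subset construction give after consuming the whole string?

Start in {s0}.
Read 'c': {s0} → {s0, s1, s4, s5}.
Read 'b': {s0, s1, s4, s5} → {s0, s1, s2, s4, s5, s6}.
Read 'c': {s0, s1, s2, s4, s5, s6} → {s0, s1, s2, s4, s5, s6}.
Read 'b': {s0, s1, s2, s4, s5, s6} → {s0, s1, s2, s4, s5, s6}.
Read 'c': {s0, s1, s2, s4, s5, s6} → {s0, s1, s2, s4, s5, s6}.
Read 'a': {s0, s1, s2, s4, s5, s6} → {s1, s2, s3, s4, s5, s6}.
Read 'c': {s1, s2, s3, s4, s5, s6} → {s0, s1, s2, s3, s4, s5, s6}.
Read 'c': {s0, s1, s2, s3, s4, s5, s6} → {s0, s1, s2, s3, s4, s5, s6}.
Read 'c': {s0, s1, s2, s3, s4, s5, s6} → {s0, s1, s2, s3, s4, s5, s6}.

{s0, s1, s2, s3, s4, s5, s6}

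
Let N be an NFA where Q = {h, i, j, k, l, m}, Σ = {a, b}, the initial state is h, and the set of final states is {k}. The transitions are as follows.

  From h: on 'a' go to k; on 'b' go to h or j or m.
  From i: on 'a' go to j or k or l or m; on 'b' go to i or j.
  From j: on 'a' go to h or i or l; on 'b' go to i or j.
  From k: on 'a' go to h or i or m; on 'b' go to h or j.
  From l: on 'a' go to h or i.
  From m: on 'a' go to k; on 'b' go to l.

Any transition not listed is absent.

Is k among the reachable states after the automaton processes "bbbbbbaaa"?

Yes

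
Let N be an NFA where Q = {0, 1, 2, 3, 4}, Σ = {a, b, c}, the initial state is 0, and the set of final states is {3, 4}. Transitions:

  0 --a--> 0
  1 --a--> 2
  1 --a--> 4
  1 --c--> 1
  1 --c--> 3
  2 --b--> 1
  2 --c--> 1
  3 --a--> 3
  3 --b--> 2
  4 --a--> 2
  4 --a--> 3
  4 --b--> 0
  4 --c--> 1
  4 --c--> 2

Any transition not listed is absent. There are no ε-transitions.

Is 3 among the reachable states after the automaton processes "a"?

Start in {0}.
Read 'a': {0} → {0}.
State 3 is not in {0}.

No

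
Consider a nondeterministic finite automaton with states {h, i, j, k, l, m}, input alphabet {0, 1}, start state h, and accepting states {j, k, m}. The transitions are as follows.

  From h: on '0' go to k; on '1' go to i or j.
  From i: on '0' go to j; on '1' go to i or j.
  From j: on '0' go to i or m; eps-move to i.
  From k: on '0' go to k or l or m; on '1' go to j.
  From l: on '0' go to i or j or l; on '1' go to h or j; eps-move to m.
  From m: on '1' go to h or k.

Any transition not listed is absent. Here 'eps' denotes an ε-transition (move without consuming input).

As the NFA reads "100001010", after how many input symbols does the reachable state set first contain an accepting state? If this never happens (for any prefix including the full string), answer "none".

1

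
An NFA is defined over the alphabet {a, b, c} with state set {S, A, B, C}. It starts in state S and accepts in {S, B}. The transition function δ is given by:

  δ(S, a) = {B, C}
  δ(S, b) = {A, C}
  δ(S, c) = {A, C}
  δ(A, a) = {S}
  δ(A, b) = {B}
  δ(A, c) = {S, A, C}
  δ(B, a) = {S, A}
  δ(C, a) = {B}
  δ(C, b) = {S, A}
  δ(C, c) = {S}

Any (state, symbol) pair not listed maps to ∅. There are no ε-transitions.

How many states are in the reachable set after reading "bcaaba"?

4

Start in {S}.
Read 'b': S→{A, C}; now {A, C}.
Read 'c': A→{S, A, C}, C→{S}; now {S, A, C}.
Read 'a': S→{B, C}, A→{S}, C→{B}; now {S, B, C}.
Read 'a': S→{B, C}, B→{S, A}, C→{B}; now {S, A, B, C}.
Read 'b': S→{A, C}, A→{B}, B→∅, C→{S, A}; now {S, A, B, C}.
Read 'a': S→{B, C}, A→{S}, B→{S, A}, C→{B}; now {S, A, B, C}.
That set has 4 states.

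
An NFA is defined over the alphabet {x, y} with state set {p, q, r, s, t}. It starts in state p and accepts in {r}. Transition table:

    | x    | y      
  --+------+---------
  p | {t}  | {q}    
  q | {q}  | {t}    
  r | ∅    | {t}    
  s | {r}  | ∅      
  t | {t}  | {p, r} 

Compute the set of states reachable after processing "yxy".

{t}

Start in {p}.
Read 'y': {p} → {q}.
Read 'x': {q} → {q}.
Read 'y': {q} → {t}.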